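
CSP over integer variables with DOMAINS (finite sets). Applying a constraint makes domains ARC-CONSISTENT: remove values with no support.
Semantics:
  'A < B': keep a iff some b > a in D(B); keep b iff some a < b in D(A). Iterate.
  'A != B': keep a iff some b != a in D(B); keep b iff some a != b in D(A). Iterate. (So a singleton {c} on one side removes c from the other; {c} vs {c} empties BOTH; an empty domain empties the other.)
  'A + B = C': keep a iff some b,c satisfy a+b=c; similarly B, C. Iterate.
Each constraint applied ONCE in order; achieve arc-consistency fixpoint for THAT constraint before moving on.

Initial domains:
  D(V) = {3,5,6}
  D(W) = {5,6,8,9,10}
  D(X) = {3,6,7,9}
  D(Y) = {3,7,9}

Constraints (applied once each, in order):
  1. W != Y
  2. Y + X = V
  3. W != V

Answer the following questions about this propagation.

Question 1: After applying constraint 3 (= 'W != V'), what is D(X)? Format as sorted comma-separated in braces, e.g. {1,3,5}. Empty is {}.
Constraint 1 (W != Y) on D(W)={5,6,8,9,10} D(Y)={3,7,9}: no change
Constraint 2 (Y + X = V) on D(Y)={3,7,9} D(X)={3,6,7,9} D(V)={3,5,6}: Y {3,7,9}->{3}; X {3,6,7,9}->{3}; V {3,5,6}->{6}
Constraint 3 (W != V) on D(W)={5,6,8,9,10} D(V)={6}: W {5,6,8,9,10}->{5,8,9,10}
So after constraint 3: D(X) = {3}

Answer: {3}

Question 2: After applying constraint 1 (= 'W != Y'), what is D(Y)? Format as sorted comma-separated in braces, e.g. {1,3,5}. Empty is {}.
Constraint 1 (W != Y) on D(W)={5,6,8,9,10} D(Y)={3,7,9}: no change
So after constraint 1: D(Y) = {3,7,9}

Answer: {3,7,9}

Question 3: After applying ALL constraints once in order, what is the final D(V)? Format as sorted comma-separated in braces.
Constraint 1 (W != Y) on D(W)={5,6,8,9,10} D(Y)={3,7,9}: no change
Constraint 2 (Y + X = V) on D(Y)={3,7,9} D(X)={3,6,7,9} D(V)={3,5,6}: Y {3,7,9}->{3}; X {3,6,7,9}->{3}; V {3,5,6}->{6}
Constraint 3 (W != V) on D(W)={5,6,8,9,10} D(V)={6}: W {5,6,8,9,10}->{5,8,9,10}
So after all 3 constraints: D(V) = {6}

Answer: {6}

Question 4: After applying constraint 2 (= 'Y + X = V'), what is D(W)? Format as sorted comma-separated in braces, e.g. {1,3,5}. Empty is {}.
Constraint 1 (W != Y) on D(W)={5,6,8,9,10} D(Y)={3,7,9}: no change
Constraint 2 (Y + X = V) on D(Y)={3,7,9} D(X)={3,6,7,9} D(V)={3,5,6}: Y {3,7,9}->{3}; X {3,6,7,9}->{3}; V {3,5,6}->{6}
So after constraint 2: D(W) = {5,6,8,9,10}

Answer: {5,6,8,9,10}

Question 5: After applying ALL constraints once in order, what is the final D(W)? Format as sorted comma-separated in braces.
Answer: {5,8,9,10}

Derivation:
Constraint 1 (W != Y) on D(W)={5,6,8,9,10} D(Y)={3,7,9}: no change
Constraint 2 (Y + X = V) on D(Y)={3,7,9} D(X)={3,6,7,9} D(V)={3,5,6}: Y {3,7,9}->{3}; X {3,6,7,9}->{3}; V {3,5,6}->{6}
Constraint 3 (W != V) on D(W)={5,6,8,9,10} D(V)={6}: W {5,6,8,9,10}->{5,8,9,10}
So after all 3 constraints: D(W) = {5,8,9,10}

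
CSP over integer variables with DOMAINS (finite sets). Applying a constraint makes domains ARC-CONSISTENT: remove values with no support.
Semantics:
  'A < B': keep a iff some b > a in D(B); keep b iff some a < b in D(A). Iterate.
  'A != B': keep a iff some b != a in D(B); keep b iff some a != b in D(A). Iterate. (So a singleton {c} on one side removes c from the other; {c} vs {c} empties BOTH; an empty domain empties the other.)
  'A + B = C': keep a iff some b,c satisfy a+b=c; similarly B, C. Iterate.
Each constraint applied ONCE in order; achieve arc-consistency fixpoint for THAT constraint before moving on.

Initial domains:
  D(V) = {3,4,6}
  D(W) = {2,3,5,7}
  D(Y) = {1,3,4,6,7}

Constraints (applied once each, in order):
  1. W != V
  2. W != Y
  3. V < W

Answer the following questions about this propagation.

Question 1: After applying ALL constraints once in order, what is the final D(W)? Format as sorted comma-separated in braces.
Answer: {5,7}

Derivation:
Constraint 1 (W != V) on D(W)={2,3,5,7} D(V)={3,4,6}: no change
Constraint 2 (W != Y) on D(W)={2,3,5,7} D(Y)={1,3,4,6,7}: no change
Constraint 3 (V < W) on D(V)={3,4,6} D(W)={2,3,5,7}: W {2,3,5,7}->{5,7}
So after all 3 constraints: D(W) = {5,7}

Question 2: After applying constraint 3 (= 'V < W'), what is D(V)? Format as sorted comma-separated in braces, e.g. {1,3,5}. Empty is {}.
Answer: {3,4,6}

Derivation:
Constraint 1 (W != V) on D(W)={2,3,5,7} D(V)={3,4,6}: no change
Constraint 2 (W != Y) on D(W)={2,3,5,7} D(Y)={1,3,4,6,7}: no change
Constraint 3 (V < W) on D(V)={3,4,6} D(W)={2,3,5,7}: W {2,3,5,7}->{5,7}
So after constraint 3: D(V) = {3,4,6}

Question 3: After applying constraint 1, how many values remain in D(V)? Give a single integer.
Answer: 3

Derivation:
Constraint 1 (W != V) on D(W)={2,3,5,7} D(V)={3,4,6}: no change
So after constraint 1: D(V)={3,4,6}, size = 3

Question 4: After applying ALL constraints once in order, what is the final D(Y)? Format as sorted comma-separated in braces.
Answer: {1,3,4,6,7}

Derivation:
Constraint 1 (W != V) on D(W)={2,3,5,7} D(V)={3,4,6}: no change
Constraint 2 (W != Y) on D(W)={2,3,5,7} D(Y)={1,3,4,6,7}: no change
Constraint 3 (V < W) on D(V)={3,4,6} D(W)={2,3,5,7}: W {2,3,5,7}->{5,7}
So after all 3 constraints: D(Y) = {1,3,4,6,7}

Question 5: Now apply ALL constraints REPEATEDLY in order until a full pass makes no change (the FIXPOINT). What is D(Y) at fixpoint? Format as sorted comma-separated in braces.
Answer: {1,3,4,6,7}

Derivation:
pass 0 (initial): D(Y)={1,3,4,6,7}
pass 1: W {2,3,5,7}->{5,7}
pass 2: no change
Fixpoint after 2 passes: D(Y) = {1,3,4,6,7}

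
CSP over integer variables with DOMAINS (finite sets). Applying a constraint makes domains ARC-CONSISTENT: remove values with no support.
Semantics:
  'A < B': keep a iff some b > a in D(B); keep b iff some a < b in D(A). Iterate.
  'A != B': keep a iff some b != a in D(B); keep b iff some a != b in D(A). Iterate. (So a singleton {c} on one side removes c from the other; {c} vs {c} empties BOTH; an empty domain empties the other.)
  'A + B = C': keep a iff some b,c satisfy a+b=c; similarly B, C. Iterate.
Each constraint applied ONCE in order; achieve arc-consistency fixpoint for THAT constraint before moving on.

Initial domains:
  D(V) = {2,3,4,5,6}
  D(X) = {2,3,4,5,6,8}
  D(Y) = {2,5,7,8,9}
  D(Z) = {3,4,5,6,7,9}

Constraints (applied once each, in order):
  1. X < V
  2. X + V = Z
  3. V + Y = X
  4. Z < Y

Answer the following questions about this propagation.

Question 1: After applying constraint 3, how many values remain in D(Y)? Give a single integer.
Constraint 1 (X < V) on D(X)={2,3,4,5,6,8} D(V)={2,3,4,5,6}: X {2,3,4,5,6,8}->{2,3,4,5}; V {2,3,4,5,6}->{3,4,5,6}
Constraint 2 (X + V = Z) on D(X)={2,3,4,5} D(V)={3,4,5,6} D(Z)={3,4,5,6,7,9}: Z {3,4,5,6,7,9}->{5,6,7,9}
Constraint 3 (V + Y = X) on D(V)={3,4,5,6} D(Y)={2,5,7,8,9} D(X)={2,3,4,5}: V {3,4,5,6}->{3}; Y {2,5,7,8,9}->{2}; X {2,3,4,5}->{5}
So after constraint 3: D(Y)={2}, size = 1

Answer: 1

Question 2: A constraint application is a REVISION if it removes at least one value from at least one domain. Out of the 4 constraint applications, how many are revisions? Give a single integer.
Constraint 1 (X < V) on D(X)={2,3,4,5,6,8} D(V)={2,3,4,5,6}: X {2,3,4,5,6,8}->{2,3,4,5}; V {2,3,4,5,6}->{3,4,5,6} => REVISION
Constraint 2 (X + V = Z) on D(X)={2,3,4,5} D(V)={3,4,5,6} D(Z)={3,4,5,6,7,9}: Z {3,4,5,6,7,9}->{5,6,7,9} => REVISION
Constraint 3 (V + Y = X) on D(V)={3,4,5,6} D(Y)={2,5,7,8,9} D(X)={2,3,4,5}: V {3,4,5,6}->{3}; Y {2,5,7,8,9}->{2}; X {2,3,4,5}->{5} => REVISION
Constraint 4 (Z < Y) on D(Z)={5,6,7,9} D(Y)={2}: Z {5,6,7,9}->{}; Y {2}->{} => REVISION
Total revisions = 4

Answer: 4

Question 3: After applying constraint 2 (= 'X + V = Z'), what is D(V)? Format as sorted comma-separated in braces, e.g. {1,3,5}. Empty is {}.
Constraint 1 (X < V) on D(X)={2,3,4,5,6,8} D(V)={2,3,4,5,6}: X {2,3,4,5,6,8}->{2,3,4,5}; V {2,3,4,5,6}->{3,4,5,6}
Constraint 2 (X + V = Z) on D(X)={2,3,4,5} D(V)={3,4,5,6} D(Z)={3,4,5,6,7,9}: Z {3,4,5,6,7,9}->{5,6,7,9}
So after constraint 2: D(V) = {3,4,5,6}

Answer: {3,4,5,6}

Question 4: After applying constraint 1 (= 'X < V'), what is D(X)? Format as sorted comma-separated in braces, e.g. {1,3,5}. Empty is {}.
Answer: {2,3,4,5}

Derivation:
Constraint 1 (X < V) on D(X)={2,3,4,5,6,8} D(V)={2,3,4,5,6}: X {2,3,4,5,6,8}->{2,3,4,5}; V {2,3,4,5,6}->{3,4,5,6}
So after constraint 1: D(X) = {2,3,4,5}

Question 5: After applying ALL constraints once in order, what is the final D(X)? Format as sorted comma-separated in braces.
Answer: {5}

Derivation:
Constraint 1 (X < V) on D(X)={2,3,4,5,6,8} D(V)={2,3,4,5,6}: X {2,3,4,5,6,8}->{2,3,4,5}; V {2,3,4,5,6}->{3,4,5,6}
Constraint 2 (X + V = Z) on D(X)={2,3,4,5} D(V)={3,4,5,6} D(Z)={3,4,5,6,7,9}: Z {3,4,5,6,7,9}->{5,6,7,9}
Constraint 3 (V + Y = X) on D(V)={3,4,5,6} D(Y)={2,5,7,8,9} D(X)={2,3,4,5}: V {3,4,5,6}->{3}; Y {2,5,7,8,9}->{2}; X {2,3,4,5}->{5}
Constraint 4 (Z < Y) on D(Z)={5,6,7,9} D(Y)={2}: Z {5,6,7,9}->{}; Y {2}->{}
So after all 4 constraints: D(X) = {5}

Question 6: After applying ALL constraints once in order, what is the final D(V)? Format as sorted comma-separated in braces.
Constraint 1 (X < V) on D(X)={2,3,4,5,6,8} D(V)={2,3,4,5,6}: X {2,3,4,5,6,8}->{2,3,4,5}; V {2,3,4,5,6}->{3,4,5,6}
Constraint 2 (X + V = Z) on D(X)={2,3,4,5} D(V)={3,4,5,6} D(Z)={3,4,5,6,7,9}: Z {3,4,5,6,7,9}->{5,6,7,9}
Constraint 3 (V + Y = X) on D(V)={3,4,5,6} D(Y)={2,5,7,8,9} D(X)={2,3,4,5}: V {3,4,5,6}->{3}; Y {2,5,7,8,9}->{2}; X {2,3,4,5}->{5}
Constraint 4 (Z < Y) on D(Z)={5,6,7,9} D(Y)={2}: Z {5,6,7,9}->{}; Y {2}->{}
So after all 4 constraints: D(V) = {3}

Answer: {3}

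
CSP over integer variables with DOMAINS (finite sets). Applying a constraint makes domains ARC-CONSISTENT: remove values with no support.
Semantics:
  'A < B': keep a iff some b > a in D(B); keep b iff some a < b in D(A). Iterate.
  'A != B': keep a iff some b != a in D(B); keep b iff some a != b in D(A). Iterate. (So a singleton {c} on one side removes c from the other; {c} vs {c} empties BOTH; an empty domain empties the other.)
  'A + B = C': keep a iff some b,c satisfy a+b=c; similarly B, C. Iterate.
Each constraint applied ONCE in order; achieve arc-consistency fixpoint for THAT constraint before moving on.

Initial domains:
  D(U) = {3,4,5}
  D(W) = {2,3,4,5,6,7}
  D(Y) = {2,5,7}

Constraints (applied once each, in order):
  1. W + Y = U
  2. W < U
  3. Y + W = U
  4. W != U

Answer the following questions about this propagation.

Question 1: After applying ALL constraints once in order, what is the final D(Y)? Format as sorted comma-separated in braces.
Answer: {2}

Derivation:
Constraint 1 (W + Y = U) on D(W)={2,3,4,5,6,7} D(Y)={2,5,7} D(U)={3,4,5}: W {2,3,4,5,6,7}->{2,3}; Y {2,5,7}->{2}; U {3,4,5}->{4,5}
Constraint 2 (W < U) on D(W)={2,3} D(U)={4,5}: no change
Constraint 3 (Y + W = U) on D(Y)={2} D(W)={2,3} D(U)={4,5}: no change
Constraint 4 (W != U) on D(W)={2,3} D(U)={4,5}: no change
So after all 4 constraints: D(Y) = {2}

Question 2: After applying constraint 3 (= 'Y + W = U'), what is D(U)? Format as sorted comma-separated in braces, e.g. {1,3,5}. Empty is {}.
Answer: {4,5}

Derivation:
Constraint 1 (W + Y = U) on D(W)={2,3,4,5,6,7} D(Y)={2,5,7} D(U)={3,4,5}: W {2,3,4,5,6,7}->{2,3}; Y {2,5,7}->{2}; U {3,4,5}->{4,5}
Constraint 2 (W < U) on D(W)={2,3} D(U)={4,5}: no change
Constraint 3 (Y + W = U) on D(Y)={2} D(W)={2,3} D(U)={4,5}: no change
So after constraint 3: D(U) = {4,5}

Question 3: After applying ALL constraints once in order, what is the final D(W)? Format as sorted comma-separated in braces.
Constraint 1 (W + Y = U) on D(W)={2,3,4,5,6,7} D(Y)={2,5,7} D(U)={3,4,5}: W {2,3,4,5,6,7}->{2,3}; Y {2,5,7}->{2}; U {3,4,5}->{4,5}
Constraint 2 (W < U) on D(W)={2,3} D(U)={4,5}: no change
Constraint 3 (Y + W = U) on D(Y)={2} D(W)={2,3} D(U)={4,5}: no change
Constraint 4 (W != U) on D(W)={2,3} D(U)={4,5}: no change
So after all 4 constraints: D(W) = {2,3}

Answer: {2,3}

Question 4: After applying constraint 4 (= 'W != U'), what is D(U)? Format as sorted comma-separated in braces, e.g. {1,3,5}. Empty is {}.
Constraint 1 (W + Y = U) on D(W)={2,3,4,5,6,7} D(Y)={2,5,7} D(U)={3,4,5}: W {2,3,4,5,6,7}->{2,3}; Y {2,5,7}->{2}; U {3,4,5}->{4,5}
Constraint 2 (W < U) on D(W)={2,3} D(U)={4,5}: no change
Constraint 3 (Y + W = U) on D(Y)={2} D(W)={2,3} D(U)={4,5}: no change
Constraint 4 (W != U) on D(W)={2,3} D(U)={4,5}: no change
So after constraint 4: D(U) = {4,5}

Answer: {4,5}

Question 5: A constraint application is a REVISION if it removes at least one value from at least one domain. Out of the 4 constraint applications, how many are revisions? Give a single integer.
Answer: 1

Derivation:
Constraint 1 (W + Y = U) on D(W)={2,3,4,5,6,7} D(Y)={2,5,7} D(U)={3,4,5}: W {2,3,4,5,6,7}->{2,3}; Y {2,5,7}->{2}; U {3,4,5}->{4,5} => REVISION
Constraint 2 (W < U) on D(W)={2,3} D(U)={4,5}: no change => not a revision
Constraint 3 (Y + W = U) on D(Y)={2} D(W)={2,3} D(U)={4,5}: no change => not a revision
Constraint 4 (W != U) on D(W)={2,3} D(U)={4,5}: no change => not a revision
Total revisions = 1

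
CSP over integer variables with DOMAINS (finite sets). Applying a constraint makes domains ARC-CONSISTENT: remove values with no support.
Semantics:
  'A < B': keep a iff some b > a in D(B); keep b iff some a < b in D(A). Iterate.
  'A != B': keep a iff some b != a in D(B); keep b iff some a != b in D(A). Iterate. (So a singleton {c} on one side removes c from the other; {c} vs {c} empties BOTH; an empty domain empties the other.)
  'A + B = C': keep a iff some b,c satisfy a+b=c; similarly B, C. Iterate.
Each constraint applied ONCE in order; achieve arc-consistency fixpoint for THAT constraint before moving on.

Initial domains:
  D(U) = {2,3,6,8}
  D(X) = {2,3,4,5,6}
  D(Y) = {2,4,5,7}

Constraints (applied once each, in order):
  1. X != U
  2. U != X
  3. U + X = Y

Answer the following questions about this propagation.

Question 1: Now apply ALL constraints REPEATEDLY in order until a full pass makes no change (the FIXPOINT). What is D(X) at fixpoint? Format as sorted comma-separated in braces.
pass 0 (initial): D(X)={2,3,4,5,6}
pass 1: U {2,3,6,8}->{2,3}; X {2,3,4,5,6}->{2,3,4,5}; Y {2,4,5,7}->{4,5,7}
pass 2: no change
Fixpoint after 2 passes: D(X) = {2,3,4,5}

Answer: {2,3,4,5}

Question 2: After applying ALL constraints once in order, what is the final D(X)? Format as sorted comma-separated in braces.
Constraint 1 (X != U) on D(X)={2,3,4,5,6} D(U)={2,3,6,8}: no change
Constraint 2 (U != X) on D(U)={2,3,6,8} D(X)={2,3,4,5,6}: no change
Constraint 3 (U + X = Y) on D(U)={2,3,6,8} D(X)={2,3,4,5,6} D(Y)={2,4,5,7}: U {2,3,6,8}->{2,3}; X {2,3,4,5,6}->{2,3,4,5}; Y {2,4,5,7}->{4,5,7}
So after all 3 constraints: D(X) = {2,3,4,5}

Answer: {2,3,4,5}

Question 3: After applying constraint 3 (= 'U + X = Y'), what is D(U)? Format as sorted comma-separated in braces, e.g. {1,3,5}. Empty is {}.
Constraint 1 (X != U) on D(X)={2,3,4,5,6} D(U)={2,3,6,8}: no change
Constraint 2 (U != X) on D(U)={2,3,6,8} D(X)={2,3,4,5,6}: no change
Constraint 3 (U + X = Y) on D(U)={2,3,6,8} D(X)={2,3,4,5,6} D(Y)={2,4,5,7}: U {2,3,6,8}->{2,3}; X {2,3,4,5,6}->{2,3,4,5}; Y {2,4,5,7}->{4,5,7}
So after constraint 3: D(U) = {2,3}

Answer: {2,3}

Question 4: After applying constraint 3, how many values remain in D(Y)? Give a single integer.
Answer: 3

Derivation:
Constraint 1 (X != U) on D(X)={2,3,4,5,6} D(U)={2,3,6,8}: no change
Constraint 2 (U != X) on D(U)={2,3,6,8} D(X)={2,3,4,5,6}: no change
Constraint 3 (U + X = Y) on D(U)={2,3,6,8} D(X)={2,3,4,5,6} D(Y)={2,4,5,7}: U {2,3,6,8}->{2,3}; X {2,3,4,5,6}->{2,3,4,5}; Y {2,4,5,7}->{4,5,7}
So after constraint 3: D(Y)={4,5,7}, size = 3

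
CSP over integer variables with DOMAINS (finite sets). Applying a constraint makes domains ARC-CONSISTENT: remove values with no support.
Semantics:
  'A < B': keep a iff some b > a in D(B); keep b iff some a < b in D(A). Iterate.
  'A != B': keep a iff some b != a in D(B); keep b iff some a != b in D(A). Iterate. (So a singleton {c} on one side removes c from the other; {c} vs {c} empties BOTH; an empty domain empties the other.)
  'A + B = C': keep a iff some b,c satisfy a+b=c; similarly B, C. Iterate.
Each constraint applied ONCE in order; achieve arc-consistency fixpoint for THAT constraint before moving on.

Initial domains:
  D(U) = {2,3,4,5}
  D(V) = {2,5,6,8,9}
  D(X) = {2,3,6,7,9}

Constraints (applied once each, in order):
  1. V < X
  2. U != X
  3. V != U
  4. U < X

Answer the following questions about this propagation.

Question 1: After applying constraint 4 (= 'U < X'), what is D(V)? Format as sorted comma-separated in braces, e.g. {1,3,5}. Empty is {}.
Constraint 1 (V < X) on D(V)={2,5,6,8,9} D(X)={2,3,6,7,9}: V {2,5,6,8,9}->{2,5,6,8}; X {2,3,6,7,9}->{3,6,7,9}
Constraint 2 (U != X) on D(U)={2,3,4,5} D(X)={3,6,7,9}: no change
Constraint 3 (V != U) on D(V)={2,5,6,8} D(U)={2,3,4,5}: no change
Constraint 4 (U < X) on D(U)={2,3,4,5} D(X)={3,6,7,9}: no change
So after constraint 4: D(V) = {2,5,6,8}

Answer: {2,5,6,8}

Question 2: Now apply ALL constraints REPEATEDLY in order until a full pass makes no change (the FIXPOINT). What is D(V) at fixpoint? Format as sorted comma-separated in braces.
Answer: {2,5,6,8}

Derivation:
pass 0 (initial): D(V)={2,5,6,8,9}
pass 1: V {2,5,6,8,9}->{2,5,6,8}; X {2,3,6,7,9}->{3,6,7,9}
pass 2: no change
Fixpoint after 2 passes: D(V) = {2,5,6,8}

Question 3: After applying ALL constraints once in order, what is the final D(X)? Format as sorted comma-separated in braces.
Answer: {3,6,7,9}

Derivation:
Constraint 1 (V < X) on D(V)={2,5,6,8,9} D(X)={2,3,6,7,9}: V {2,5,6,8,9}->{2,5,6,8}; X {2,3,6,7,9}->{3,6,7,9}
Constraint 2 (U != X) on D(U)={2,3,4,5} D(X)={3,6,7,9}: no change
Constraint 3 (V != U) on D(V)={2,5,6,8} D(U)={2,3,4,5}: no change
Constraint 4 (U < X) on D(U)={2,3,4,5} D(X)={3,6,7,9}: no change
So after all 4 constraints: D(X) = {3,6,7,9}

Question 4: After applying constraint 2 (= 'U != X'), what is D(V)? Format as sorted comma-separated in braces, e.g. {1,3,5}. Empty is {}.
Constraint 1 (V < X) on D(V)={2,5,6,8,9} D(X)={2,3,6,7,9}: V {2,5,6,8,9}->{2,5,6,8}; X {2,3,6,7,9}->{3,6,7,9}
Constraint 2 (U != X) on D(U)={2,3,4,5} D(X)={3,6,7,9}: no change
So after constraint 2: D(V) = {2,5,6,8}

Answer: {2,5,6,8}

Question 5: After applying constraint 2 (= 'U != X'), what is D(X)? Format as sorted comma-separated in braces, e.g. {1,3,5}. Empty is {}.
Constraint 1 (V < X) on D(V)={2,5,6,8,9} D(X)={2,3,6,7,9}: V {2,5,6,8,9}->{2,5,6,8}; X {2,3,6,7,9}->{3,6,7,9}
Constraint 2 (U != X) on D(U)={2,3,4,5} D(X)={3,6,7,9}: no change
So after constraint 2: D(X) = {3,6,7,9}

Answer: {3,6,7,9}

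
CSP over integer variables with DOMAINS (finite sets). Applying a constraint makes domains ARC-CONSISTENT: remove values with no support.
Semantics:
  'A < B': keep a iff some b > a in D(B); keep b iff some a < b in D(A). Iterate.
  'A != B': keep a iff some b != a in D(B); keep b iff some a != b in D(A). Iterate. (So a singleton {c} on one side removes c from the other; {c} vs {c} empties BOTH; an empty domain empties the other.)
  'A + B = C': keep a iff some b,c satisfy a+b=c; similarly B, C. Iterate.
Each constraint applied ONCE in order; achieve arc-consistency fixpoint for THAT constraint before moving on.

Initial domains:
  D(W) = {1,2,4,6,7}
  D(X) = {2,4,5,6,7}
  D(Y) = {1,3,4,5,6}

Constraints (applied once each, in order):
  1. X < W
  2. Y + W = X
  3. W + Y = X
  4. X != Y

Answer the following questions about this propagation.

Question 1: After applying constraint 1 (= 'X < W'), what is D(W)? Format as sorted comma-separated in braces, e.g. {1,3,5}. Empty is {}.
Constraint 1 (X < W) on D(X)={2,4,5,6,7} D(W)={1,2,4,6,7}: X {2,4,5,6,7}->{2,4,5,6}; W {1,2,4,6,7}->{4,6,7}
So after constraint 1: D(W) = {4,6,7}

Answer: {4,6,7}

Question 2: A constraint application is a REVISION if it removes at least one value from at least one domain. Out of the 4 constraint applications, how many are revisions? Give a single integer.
Answer: 2

Derivation:
Constraint 1 (X < W) on D(X)={2,4,5,6,7} D(W)={1,2,4,6,7}: X {2,4,5,6,7}->{2,4,5,6}; W {1,2,4,6,7}->{4,6,7} => REVISION
Constraint 2 (Y + W = X) on D(Y)={1,3,4,5,6} D(W)={4,6,7} D(X)={2,4,5,6}: Y {1,3,4,5,6}->{1}; W {4,6,7}->{4}; X {2,4,5,6}->{5} => REVISION
Constraint 3 (W + Y = X) on D(W)={4} D(Y)={1} D(X)={5}: no change => not a revision
Constraint 4 (X != Y) on D(X)={5} D(Y)={1}: no change => not a revision
Total revisions = 2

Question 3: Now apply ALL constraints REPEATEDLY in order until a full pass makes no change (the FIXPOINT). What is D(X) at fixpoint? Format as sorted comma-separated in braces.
pass 0 (initial): D(X)={2,4,5,6,7}
pass 1: W {1,2,4,6,7}->{4}; X {2,4,5,6,7}->{5}; Y {1,3,4,5,6}->{1}
pass 2: W {4}->{}; X {5}->{}; Y {1}->{}
pass 3: no change
Fixpoint after 3 passes: D(X) = {}

Answer: {}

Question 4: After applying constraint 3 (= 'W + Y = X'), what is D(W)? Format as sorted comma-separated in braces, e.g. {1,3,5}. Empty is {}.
Constraint 1 (X < W) on D(X)={2,4,5,6,7} D(W)={1,2,4,6,7}: X {2,4,5,6,7}->{2,4,5,6}; W {1,2,4,6,7}->{4,6,7}
Constraint 2 (Y + W = X) on D(Y)={1,3,4,5,6} D(W)={4,6,7} D(X)={2,4,5,6}: Y {1,3,4,5,6}->{1}; W {4,6,7}->{4}; X {2,4,5,6}->{5}
Constraint 3 (W + Y = X) on D(W)={4} D(Y)={1} D(X)={5}: no change
So after constraint 3: D(W) = {4}

Answer: {4}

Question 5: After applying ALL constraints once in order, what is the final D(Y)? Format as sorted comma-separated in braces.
Answer: {1}

Derivation:
Constraint 1 (X < W) on D(X)={2,4,5,6,7} D(W)={1,2,4,6,7}: X {2,4,5,6,7}->{2,4,5,6}; W {1,2,4,6,7}->{4,6,7}
Constraint 2 (Y + W = X) on D(Y)={1,3,4,5,6} D(W)={4,6,7} D(X)={2,4,5,6}: Y {1,3,4,5,6}->{1}; W {4,6,7}->{4}; X {2,4,5,6}->{5}
Constraint 3 (W + Y = X) on D(W)={4} D(Y)={1} D(X)={5}: no change
Constraint 4 (X != Y) on D(X)={5} D(Y)={1}: no change
So after all 4 constraints: D(Y) = {1}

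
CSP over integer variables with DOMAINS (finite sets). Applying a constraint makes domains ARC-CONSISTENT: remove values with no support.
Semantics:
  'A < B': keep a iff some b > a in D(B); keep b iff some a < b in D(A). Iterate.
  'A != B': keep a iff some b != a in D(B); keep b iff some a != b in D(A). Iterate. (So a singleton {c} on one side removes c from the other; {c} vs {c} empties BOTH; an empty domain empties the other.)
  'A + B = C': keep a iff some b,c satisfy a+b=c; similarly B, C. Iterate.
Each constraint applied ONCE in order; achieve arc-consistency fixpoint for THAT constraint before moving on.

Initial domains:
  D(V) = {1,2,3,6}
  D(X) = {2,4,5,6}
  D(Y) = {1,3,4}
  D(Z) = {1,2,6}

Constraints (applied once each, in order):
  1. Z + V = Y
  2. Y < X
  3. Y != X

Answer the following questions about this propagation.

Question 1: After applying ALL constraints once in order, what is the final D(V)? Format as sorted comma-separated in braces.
Constraint 1 (Z + V = Y) on D(Z)={1,2,6} D(V)={1,2,3,6} D(Y)={1,3,4}: Z {1,2,6}->{1,2}; V {1,2,3,6}->{1,2,3}; Y {1,3,4}->{3,4}
Constraint 2 (Y < X) on D(Y)={3,4} D(X)={2,4,5,6}: X {2,4,5,6}->{4,5,6}
Constraint 3 (Y != X) on D(Y)={3,4} D(X)={4,5,6}: no change
So after all 3 constraints: D(V) = {1,2,3}

Answer: {1,2,3}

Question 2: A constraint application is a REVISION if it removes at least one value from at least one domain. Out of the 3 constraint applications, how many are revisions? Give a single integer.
Answer: 2

Derivation:
Constraint 1 (Z + V = Y) on D(Z)={1,2,6} D(V)={1,2,3,6} D(Y)={1,3,4}: Z {1,2,6}->{1,2}; V {1,2,3,6}->{1,2,3}; Y {1,3,4}->{3,4} => REVISION
Constraint 2 (Y < X) on D(Y)={3,4} D(X)={2,4,5,6}: X {2,4,5,6}->{4,5,6} => REVISION
Constraint 3 (Y != X) on D(Y)={3,4} D(X)={4,5,6}: no change => not a revision
Total revisions = 2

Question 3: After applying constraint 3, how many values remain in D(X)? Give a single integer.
Answer: 3

Derivation:
Constraint 1 (Z + V = Y) on D(Z)={1,2,6} D(V)={1,2,3,6} D(Y)={1,3,4}: Z {1,2,6}->{1,2}; V {1,2,3,6}->{1,2,3}; Y {1,3,4}->{3,4}
Constraint 2 (Y < X) on D(Y)={3,4} D(X)={2,4,5,6}: X {2,4,5,6}->{4,5,6}
Constraint 3 (Y != X) on D(Y)={3,4} D(X)={4,5,6}: no change
So after constraint 3: D(X)={4,5,6}, size = 3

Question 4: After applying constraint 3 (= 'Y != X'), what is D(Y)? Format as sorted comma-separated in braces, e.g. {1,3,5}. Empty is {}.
Constraint 1 (Z + V = Y) on D(Z)={1,2,6} D(V)={1,2,3,6} D(Y)={1,3,4}: Z {1,2,6}->{1,2}; V {1,2,3,6}->{1,2,3}; Y {1,3,4}->{3,4}
Constraint 2 (Y < X) on D(Y)={3,4} D(X)={2,4,5,6}: X {2,4,5,6}->{4,5,6}
Constraint 3 (Y != X) on D(Y)={3,4} D(X)={4,5,6}: no change
So after constraint 3: D(Y) = {3,4}

Answer: {3,4}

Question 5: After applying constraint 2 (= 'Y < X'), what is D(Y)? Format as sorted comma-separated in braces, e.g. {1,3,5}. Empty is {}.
Answer: {3,4}

Derivation:
Constraint 1 (Z + V = Y) on D(Z)={1,2,6} D(V)={1,2,3,6} D(Y)={1,3,4}: Z {1,2,6}->{1,2}; V {1,2,3,6}->{1,2,3}; Y {1,3,4}->{3,4}
Constraint 2 (Y < X) on D(Y)={3,4} D(X)={2,4,5,6}: X {2,4,5,6}->{4,5,6}
So after constraint 2: D(Y) = {3,4}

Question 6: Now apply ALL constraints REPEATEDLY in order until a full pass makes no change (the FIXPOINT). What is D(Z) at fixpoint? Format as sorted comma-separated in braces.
Answer: {1,2}

Derivation:
pass 0 (initial): D(Z)={1,2,6}
pass 1: V {1,2,3,6}->{1,2,3}; X {2,4,5,6}->{4,5,6}; Y {1,3,4}->{3,4}; Z {1,2,6}->{1,2}
pass 2: no change
Fixpoint after 2 passes: D(Z) = {1,2}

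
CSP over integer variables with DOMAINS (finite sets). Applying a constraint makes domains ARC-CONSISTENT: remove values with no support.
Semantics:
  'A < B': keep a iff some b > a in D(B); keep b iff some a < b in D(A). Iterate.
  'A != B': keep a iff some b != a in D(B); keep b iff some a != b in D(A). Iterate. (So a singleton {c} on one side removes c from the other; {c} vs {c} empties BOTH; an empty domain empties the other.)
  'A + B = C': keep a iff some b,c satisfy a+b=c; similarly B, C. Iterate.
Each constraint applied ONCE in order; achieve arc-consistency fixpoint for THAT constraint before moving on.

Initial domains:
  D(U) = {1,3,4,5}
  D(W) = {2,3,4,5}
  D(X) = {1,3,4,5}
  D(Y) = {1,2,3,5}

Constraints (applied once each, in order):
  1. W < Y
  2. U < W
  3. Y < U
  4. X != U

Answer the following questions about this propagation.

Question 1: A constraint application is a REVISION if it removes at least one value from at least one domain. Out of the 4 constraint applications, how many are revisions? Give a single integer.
Constraint 1 (W < Y) on D(W)={2,3,4,5} D(Y)={1,2,3,5}: W {2,3,4,5}->{2,3,4}; Y {1,2,3,5}->{3,5} => REVISION
Constraint 2 (U < W) on D(U)={1,3,4,5} D(W)={2,3,4}: U {1,3,4,5}->{1,3} => REVISION
Constraint 3 (Y < U) on D(Y)={3,5} D(U)={1,3}: Y {3,5}->{}; U {1,3}->{} => REVISION
Constraint 4 (X != U) on D(X)={1,3,4,5} D(U)={}: X {1,3,4,5}->{} => REVISION
Total revisions = 4

Answer: 4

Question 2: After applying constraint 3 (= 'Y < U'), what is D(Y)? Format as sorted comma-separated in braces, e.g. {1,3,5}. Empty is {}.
Constraint 1 (W < Y) on D(W)={2,3,4,5} D(Y)={1,2,3,5}: W {2,3,4,5}->{2,3,4}; Y {1,2,3,5}->{3,5}
Constraint 2 (U < W) on D(U)={1,3,4,5} D(W)={2,3,4}: U {1,3,4,5}->{1,3}
Constraint 3 (Y < U) on D(Y)={3,5} D(U)={1,3}: Y {3,5}->{}; U {1,3}->{}
So after constraint 3: D(Y) = {}

Answer: {}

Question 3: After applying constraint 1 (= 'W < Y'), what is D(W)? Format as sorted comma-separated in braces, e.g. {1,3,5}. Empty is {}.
Constraint 1 (W < Y) on D(W)={2,3,4,5} D(Y)={1,2,3,5}: W {2,3,4,5}->{2,3,4}; Y {1,2,3,5}->{3,5}
So after constraint 1: D(W) = {2,3,4}

Answer: {2,3,4}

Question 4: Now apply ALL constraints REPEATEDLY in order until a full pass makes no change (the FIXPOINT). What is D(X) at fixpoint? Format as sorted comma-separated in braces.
Answer: {}

Derivation:
pass 0 (initial): D(X)={1,3,4,5}
pass 1: U {1,3,4,5}->{}; W {2,3,4,5}->{2,3,4}; X {1,3,4,5}->{}; Y {1,2,3,5}->{}
pass 2: W {2,3,4}->{}
pass 3: no change
Fixpoint after 3 passes: D(X) = {}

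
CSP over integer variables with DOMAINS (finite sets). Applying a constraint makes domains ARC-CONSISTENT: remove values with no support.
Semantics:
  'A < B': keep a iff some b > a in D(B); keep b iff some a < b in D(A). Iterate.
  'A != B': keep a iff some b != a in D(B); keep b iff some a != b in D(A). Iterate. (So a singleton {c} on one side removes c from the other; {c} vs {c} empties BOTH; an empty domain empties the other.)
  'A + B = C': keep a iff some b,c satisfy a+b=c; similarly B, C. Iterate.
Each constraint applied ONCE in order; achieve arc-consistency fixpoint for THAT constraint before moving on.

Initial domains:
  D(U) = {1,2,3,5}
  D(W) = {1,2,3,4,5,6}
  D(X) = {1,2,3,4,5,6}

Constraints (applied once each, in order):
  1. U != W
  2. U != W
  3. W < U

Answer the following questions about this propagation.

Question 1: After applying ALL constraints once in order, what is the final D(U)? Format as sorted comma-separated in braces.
Constraint 1 (U != W) on D(U)={1,2,3,5} D(W)={1,2,3,4,5,6}: no change
Constraint 2 (U != W) on D(U)={1,2,3,5} D(W)={1,2,3,4,5,6}: no change
Constraint 3 (W < U) on D(W)={1,2,3,4,5,6} D(U)={1,2,3,5}: W {1,2,3,4,5,6}->{1,2,3,4}; U {1,2,3,5}->{2,3,5}
So after all 3 constraints: D(U) = {2,3,5}

Answer: {2,3,5}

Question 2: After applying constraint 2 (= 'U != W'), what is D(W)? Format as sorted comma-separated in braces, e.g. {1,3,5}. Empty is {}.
Answer: {1,2,3,4,5,6}

Derivation:
Constraint 1 (U != W) on D(U)={1,2,3,5} D(W)={1,2,3,4,5,6}: no change
Constraint 2 (U != W) on D(U)={1,2,3,5} D(W)={1,2,3,4,5,6}: no change
So after constraint 2: D(W) = {1,2,3,4,5,6}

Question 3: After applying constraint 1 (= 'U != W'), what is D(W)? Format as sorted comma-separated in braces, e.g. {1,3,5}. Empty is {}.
Constraint 1 (U != W) on D(U)={1,2,3,5} D(W)={1,2,3,4,5,6}: no change
So after constraint 1: D(W) = {1,2,3,4,5,6}

Answer: {1,2,3,4,5,6}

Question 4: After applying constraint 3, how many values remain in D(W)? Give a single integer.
Constraint 1 (U != W) on D(U)={1,2,3,5} D(W)={1,2,3,4,5,6}: no change
Constraint 2 (U != W) on D(U)={1,2,3,5} D(W)={1,2,3,4,5,6}: no change
Constraint 3 (W < U) on D(W)={1,2,3,4,5,6} D(U)={1,2,3,5}: W {1,2,3,4,5,6}->{1,2,3,4}; U {1,2,3,5}->{2,3,5}
So after constraint 3: D(W)={1,2,3,4}, size = 4

Answer: 4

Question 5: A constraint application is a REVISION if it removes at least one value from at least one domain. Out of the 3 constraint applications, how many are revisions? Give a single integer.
Answer: 1

Derivation:
Constraint 1 (U != W) on D(U)={1,2,3,5} D(W)={1,2,3,4,5,6}: no change => not a revision
Constraint 2 (U != W) on D(U)={1,2,3,5} D(W)={1,2,3,4,5,6}: no change => not a revision
Constraint 3 (W < U) on D(W)={1,2,3,4,5,6} D(U)={1,2,3,5}: W {1,2,3,4,5,6}->{1,2,3,4}; U {1,2,3,5}->{2,3,5} => REVISION
Total revisions = 1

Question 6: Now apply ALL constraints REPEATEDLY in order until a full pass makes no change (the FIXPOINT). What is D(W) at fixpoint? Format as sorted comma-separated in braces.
pass 0 (initial): D(W)={1,2,3,4,5,6}
pass 1: U {1,2,3,5}->{2,3,5}; W {1,2,3,4,5,6}->{1,2,3,4}
pass 2: no change
Fixpoint after 2 passes: D(W) = {1,2,3,4}

Answer: {1,2,3,4}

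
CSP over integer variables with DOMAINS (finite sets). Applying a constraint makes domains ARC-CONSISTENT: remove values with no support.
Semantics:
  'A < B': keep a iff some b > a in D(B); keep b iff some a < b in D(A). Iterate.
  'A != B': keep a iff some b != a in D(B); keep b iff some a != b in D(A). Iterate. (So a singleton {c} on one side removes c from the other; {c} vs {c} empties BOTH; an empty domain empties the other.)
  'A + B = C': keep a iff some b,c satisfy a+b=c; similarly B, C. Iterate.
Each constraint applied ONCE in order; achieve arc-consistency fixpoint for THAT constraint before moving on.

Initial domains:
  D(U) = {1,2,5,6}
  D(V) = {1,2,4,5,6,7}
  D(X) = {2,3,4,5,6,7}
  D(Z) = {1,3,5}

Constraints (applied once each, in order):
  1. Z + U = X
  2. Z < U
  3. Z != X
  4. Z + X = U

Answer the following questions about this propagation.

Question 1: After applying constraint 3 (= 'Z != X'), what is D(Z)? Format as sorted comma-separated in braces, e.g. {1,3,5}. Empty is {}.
Answer: {1,3,5}

Derivation:
Constraint 1 (Z + U = X) on D(Z)={1,3,5} D(U)={1,2,5,6} D(X)={2,3,4,5,6,7}: no change
Constraint 2 (Z < U) on D(Z)={1,3,5} D(U)={1,2,5,6}: U {1,2,5,6}->{2,5,6}
Constraint 3 (Z != X) on D(Z)={1,3,5} D(X)={2,3,4,5,6,7}: no change
So after constraint 3: D(Z) = {1,3,5}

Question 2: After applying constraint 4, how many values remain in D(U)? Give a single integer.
Constraint 1 (Z + U = X) on D(Z)={1,3,5} D(U)={1,2,5,6} D(X)={2,3,4,5,6,7}: no change
Constraint 2 (Z < U) on D(Z)={1,3,5} D(U)={1,2,5,6}: U {1,2,5,6}->{2,5,6}
Constraint 3 (Z != X) on D(Z)={1,3,5} D(X)={2,3,4,5,6,7}: no change
Constraint 4 (Z + X = U) on D(Z)={1,3,5} D(X)={2,3,4,5,6,7} D(U)={2,5,6}: Z {1,3,5}->{1,3}; X {2,3,4,5,6,7}->{2,3,4,5}; U {2,5,6}->{5,6}
So after constraint 4: D(U)={5,6}, size = 2

Answer: 2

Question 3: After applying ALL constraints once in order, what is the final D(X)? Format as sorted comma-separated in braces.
Constraint 1 (Z + U = X) on D(Z)={1,3,5} D(U)={1,2,5,6} D(X)={2,3,4,5,6,7}: no change
Constraint 2 (Z < U) on D(Z)={1,3,5} D(U)={1,2,5,6}: U {1,2,5,6}->{2,5,6}
Constraint 3 (Z != X) on D(Z)={1,3,5} D(X)={2,3,4,5,6,7}: no change
Constraint 4 (Z + X = U) on D(Z)={1,3,5} D(X)={2,3,4,5,6,7} D(U)={2,5,6}: Z {1,3,5}->{1,3}; X {2,3,4,5,6,7}->{2,3,4,5}; U {2,5,6}->{5,6}
So after all 4 constraints: D(X) = {2,3,4,5}

Answer: {2,3,4,5}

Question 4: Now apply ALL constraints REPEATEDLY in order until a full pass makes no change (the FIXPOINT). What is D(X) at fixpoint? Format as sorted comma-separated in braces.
pass 0 (initial): D(X)={2,3,4,5,6,7}
pass 1: U {1,2,5,6}->{5,6}; X {2,3,4,5,6,7}->{2,3,4,5}; Z {1,3,5}->{1,3}
pass 2: U {5,6}->{}; X {2,3,4,5}->{}; Z {1,3}->{}
pass 3: no change
Fixpoint after 3 passes: D(X) = {}

Answer: {}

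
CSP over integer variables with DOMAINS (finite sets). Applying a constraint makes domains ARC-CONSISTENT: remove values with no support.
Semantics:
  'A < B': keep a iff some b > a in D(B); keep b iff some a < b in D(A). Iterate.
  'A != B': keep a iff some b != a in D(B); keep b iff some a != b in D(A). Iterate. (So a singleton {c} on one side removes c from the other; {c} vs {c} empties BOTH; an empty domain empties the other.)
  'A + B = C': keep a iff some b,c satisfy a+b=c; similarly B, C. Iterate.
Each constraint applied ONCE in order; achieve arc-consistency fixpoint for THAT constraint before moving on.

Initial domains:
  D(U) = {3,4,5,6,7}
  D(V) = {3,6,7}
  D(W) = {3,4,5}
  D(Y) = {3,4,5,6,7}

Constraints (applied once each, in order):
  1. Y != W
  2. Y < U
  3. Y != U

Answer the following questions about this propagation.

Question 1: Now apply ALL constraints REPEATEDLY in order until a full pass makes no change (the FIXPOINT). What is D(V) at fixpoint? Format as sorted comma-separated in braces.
Answer: {3,6,7}

Derivation:
pass 0 (initial): D(V)={3,6,7}
pass 1: U {3,4,5,6,7}->{4,5,6,7}; Y {3,4,5,6,7}->{3,4,5,6}
pass 2: no change
Fixpoint after 2 passes: D(V) = {3,6,7}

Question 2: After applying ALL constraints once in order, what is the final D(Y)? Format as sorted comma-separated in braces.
Constraint 1 (Y != W) on D(Y)={3,4,5,6,7} D(W)={3,4,5}: no change
Constraint 2 (Y < U) on D(Y)={3,4,5,6,7} D(U)={3,4,5,6,7}: Y {3,4,5,6,7}->{3,4,5,6}; U {3,4,5,6,7}->{4,5,6,7}
Constraint 3 (Y != U) on D(Y)={3,4,5,6} D(U)={4,5,6,7}: no change
So after all 3 constraints: D(Y) = {3,4,5,6}

Answer: {3,4,5,6}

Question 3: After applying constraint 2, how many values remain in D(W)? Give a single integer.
Answer: 3

Derivation:
Constraint 1 (Y != W) on D(Y)={3,4,5,6,7} D(W)={3,4,5}: no change
Constraint 2 (Y < U) on D(Y)={3,4,5,6,7} D(U)={3,4,5,6,7}: Y {3,4,5,6,7}->{3,4,5,6}; U {3,4,5,6,7}->{4,5,6,7}
So after constraint 2: D(W)={3,4,5}, size = 3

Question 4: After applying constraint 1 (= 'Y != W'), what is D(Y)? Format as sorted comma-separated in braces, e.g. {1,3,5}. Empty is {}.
Answer: {3,4,5,6,7}

Derivation:
Constraint 1 (Y != W) on D(Y)={3,4,5,6,7} D(W)={3,4,5}: no change
So after constraint 1: D(Y) = {3,4,5,6,7}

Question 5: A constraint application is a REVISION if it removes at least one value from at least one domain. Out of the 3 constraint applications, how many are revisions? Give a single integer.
Constraint 1 (Y != W) on D(Y)={3,4,5,6,7} D(W)={3,4,5}: no change => not a revision
Constraint 2 (Y < U) on D(Y)={3,4,5,6,7} D(U)={3,4,5,6,7}: Y {3,4,5,6,7}->{3,4,5,6}; U {3,4,5,6,7}->{4,5,6,7} => REVISION
Constraint 3 (Y != U) on D(Y)={3,4,5,6} D(U)={4,5,6,7}: no change => not a revision
Total revisions = 1

Answer: 1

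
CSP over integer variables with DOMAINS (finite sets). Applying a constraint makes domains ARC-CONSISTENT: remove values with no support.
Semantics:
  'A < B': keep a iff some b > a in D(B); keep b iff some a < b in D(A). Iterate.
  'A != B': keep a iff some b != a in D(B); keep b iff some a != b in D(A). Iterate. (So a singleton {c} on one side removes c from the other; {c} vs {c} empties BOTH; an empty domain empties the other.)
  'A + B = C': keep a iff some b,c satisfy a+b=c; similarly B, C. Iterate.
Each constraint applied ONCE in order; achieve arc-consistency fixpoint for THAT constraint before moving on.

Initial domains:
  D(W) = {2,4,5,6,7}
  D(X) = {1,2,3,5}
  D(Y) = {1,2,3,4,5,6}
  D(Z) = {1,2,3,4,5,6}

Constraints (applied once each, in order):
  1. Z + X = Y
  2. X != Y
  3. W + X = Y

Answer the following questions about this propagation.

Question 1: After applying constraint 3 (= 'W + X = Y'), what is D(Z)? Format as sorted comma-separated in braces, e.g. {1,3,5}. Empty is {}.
Answer: {1,2,3,4,5}

Derivation:
Constraint 1 (Z + X = Y) on D(Z)={1,2,3,4,5,6} D(X)={1,2,3,5} D(Y)={1,2,3,4,5,6}: Z {1,2,3,4,5,6}->{1,2,3,4,5}; Y {1,2,3,4,5,6}->{2,3,4,5,6}
Constraint 2 (X != Y) on D(X)={1,2,3,5} D(Y)={2,3,4,5,6}: no change
Constraint 3 (W + X = Y) on D(W)={2,4,5,6,7} D(X)={1,2,3,5} D(Y)={2,3,4,5,6}: W {2,4,5,6,7}->{2,4,5}; X {1,2,3,5}->{1,2,3}; Y {2,3,4,5,6}->{3,4,5,6}
So after constraint 3: D(Z) = {1,2,3,4,5}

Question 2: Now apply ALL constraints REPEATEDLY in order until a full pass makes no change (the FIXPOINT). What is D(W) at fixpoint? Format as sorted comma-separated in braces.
pass 0 (initial): D(W)={2,4,5,6,7}
pass 1: W {2,4,5,6,7}->{2,4,5}; X {1,2,3,5}->{1,2,3}; Y {1,2,3,4,5,6}->{3,4,5,6}; Z {1,2,3,4,5,6}->{1,2,3,4,5}
pass 2: no change
Fixpoint after 2 passes: D(W) = {2,4,5}

Answer: {2,4,5}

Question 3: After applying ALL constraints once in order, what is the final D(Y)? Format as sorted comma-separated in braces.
Answer: {3,4,5,6}

Derivation:
Constraint 1 (Z + X = Y) on D(Z)={1,2,3,4,5,6} D(X)={1,2,3,5} D(Y)={1,2,3,4,5,6}: Z {1,2,3,4,5,6}->{1,2,3,4,5}; Y {1,2,3,4,5,6}->{2,3,4,5,6}
Constraint 2 (X != Y) on D(X)={1,2,3,5} D(Y)={2,3,4,5,6}: no change
Constraint 3 (W + X = Y) on D(W)={2,4,5,6,7} D(X)={1,2,3,5} D(Y)={2,3,4,5,6}: W {2,4,5,6,7}->{2,4,5}; X {1,2,3,5}->{1,2,3}; Y {2,3,4,5,6}->{3,4,5,6}
So after all 3 constraints: D(Y) = {3,4,5,6}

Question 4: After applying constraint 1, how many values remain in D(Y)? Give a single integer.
Answer: 5

Derivation:
Constraint 1 (Z + X = Y) on D(Z)={1,2,3,4,5,6} D(X)={1,2,3,5} D(Y)={1,2,3,4,5,6}: Z {1,2,3,4,5,6}->{1,2,3,4,5}; Y {1,2,3,4,5,6}->{2,3,4,5,6}
So after constraint 1: D(Y)={2,3,4,5,6}, size = 5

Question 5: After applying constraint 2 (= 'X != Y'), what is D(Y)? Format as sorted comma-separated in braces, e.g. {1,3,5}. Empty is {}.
Constraint 1 (Z + X = Y) on D(Z)={1,2,3,4,5,6} D(X)={1,2,3,5} D(Y)={1,2,3,4,5,6}: Z {1,2,3,4,5,6}->{1,2,3,4,5}; Y {1,2,3,4,5,6}->{2,3,4,5,6}
Constraint 2 (X != Y) on D(X)={1,2,3,5} D(Y)={2,3,4,5,6}: no change
So after constraint 2: D(Y) = {2,3,4,5,6}

Answer: {2,3,4,5,6}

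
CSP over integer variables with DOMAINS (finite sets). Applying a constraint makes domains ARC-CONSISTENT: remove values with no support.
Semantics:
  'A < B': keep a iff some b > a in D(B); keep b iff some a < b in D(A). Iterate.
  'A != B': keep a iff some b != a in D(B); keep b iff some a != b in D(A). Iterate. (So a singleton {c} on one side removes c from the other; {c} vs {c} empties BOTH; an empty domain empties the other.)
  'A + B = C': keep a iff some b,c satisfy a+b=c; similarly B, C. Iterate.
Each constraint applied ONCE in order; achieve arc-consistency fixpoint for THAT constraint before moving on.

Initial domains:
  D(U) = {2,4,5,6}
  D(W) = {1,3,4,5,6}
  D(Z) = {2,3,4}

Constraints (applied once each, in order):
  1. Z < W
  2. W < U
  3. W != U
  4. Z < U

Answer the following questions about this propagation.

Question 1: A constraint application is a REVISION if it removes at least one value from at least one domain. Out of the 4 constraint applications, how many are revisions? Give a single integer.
Constraint 1 (Z < W) on D(Z)={2,3,4} D(W)={1,3,4,5,6}: W {1,3,4,5,6}->{3,4,5,6} => REVISION
Constraint 2 (W < U) on D(W)={3,4,5,6} D(U)={2,4,5,6}: W {3,4,5,6}->{3,4,5}; U {2,4,5,6}->{4,5,6} => REVISION
Constraint 3 (W != U) on D(W)={3,4,5} D(U)={4,5,6}: no change => not a revision
Constraint 4 (Z < U) on D(Z)={2,3,4} D(U)={4,5,6}: no change => not a revision
Total revisions = 2

Answer: 2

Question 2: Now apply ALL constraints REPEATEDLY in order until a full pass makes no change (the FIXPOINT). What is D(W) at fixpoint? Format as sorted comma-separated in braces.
pass 0 (initial): D(W)={1,3,4,5,6}
pass 1: U {2,4,5,6}->{4,5,6}; W {1,3,4,5,6}->{3,4,5}
pass 2: no change
Fixpoint after 2 passes: D(W) = {3,4,5}

Answer: {3,4,5}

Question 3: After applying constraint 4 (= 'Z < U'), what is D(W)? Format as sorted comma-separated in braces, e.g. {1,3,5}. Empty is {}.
Constraint 1 (Z < W) on D(Z)={2,3,4} D(W)={1,3,4,5,6}: W {1,3,4,5,6}->{3,4,5,6}
Constraint 2 (W < U) on D(W)={3,4,5,6} D(U)={2,4,5,6}: W {3,4,5,6}->{3,4,5}; U {2,4,5,6}->{4,5,6}
Constraint 3 (W != U) on D(W)={3,4,5} D(U)={4,5,6}: no change
Constraint 4 (Z < U) on D(Z)={2,3,4} D(U)={4,5,6}: no change
So after constraint 4: D(W) = {3,4,5}

Answer: {3,4,5}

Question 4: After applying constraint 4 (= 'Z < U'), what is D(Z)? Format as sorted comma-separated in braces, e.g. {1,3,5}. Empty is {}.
Answer: {2,3,4}

Derivation:
Constraint 1 (Z < W) on D(Z)={2,3,4} D(W)={1,3,4,5,6}: W {1,3,4,5,6}->{3,4,5,6}
Constraint 2 (W < U) on D(W)={3,4,5,6} D(U)={2,4,5,6}: W {3,4,5,6}->{3,4,5}; U {2,4,5,6}->{4,5,6}
Constraint 3 (W != U) on D(W)={3,4,5} D(U)={4,5,6}: no change
Constraint 4 (Z < U) on D(Z)={2,3,4} D(U)={4,5,6}: no change
So after constraint 4: D(Z) = {2,3,4}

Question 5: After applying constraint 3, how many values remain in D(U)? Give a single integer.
Constraint 1 (Z < W) on D(Z)={2,3,4} D(W)={1,3,4,5,6}: W {1,3,4,5,6}->{3,4,5,6}
Constraint 2 (W < U) on D(W)={3,4,5,6} D(U)={2,4,5,6}: W {3,4,5,6}->{3,4,5}; U {2,4,5,6}->{4,5,6}
Constraint 3 (W != U) on D(W)={3,4,5} D(U)={4,5,6}: no change
So after constraint 3: D(U)={4,5,6}, size = 3

Answer: 3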